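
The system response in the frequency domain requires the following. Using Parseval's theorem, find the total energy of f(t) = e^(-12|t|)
Parseval's theorem: E = integral |f(t)|^2 dt = (1/2pi) integral |F(omega)|^2 domega
E = integral_{-inf}^{inf} e^(-24|t|) dt = 2 * integral_0^inf e^(-24t) dt = 2/(2 * 12) = 1/12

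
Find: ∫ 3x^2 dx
Using power rule: ∫ 3x^2 dx = 3/3 x^3 + C = x^3 + C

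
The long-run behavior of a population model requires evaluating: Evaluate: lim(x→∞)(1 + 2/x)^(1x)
Rewrite as [(1 + 2/x)^x]^1.
lim(1 + 2/x)^x = e^2, so limit = (e^2)^1 = e^2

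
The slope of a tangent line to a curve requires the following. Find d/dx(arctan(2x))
d/dx[arctan(u)] = u'/(1+u²), u = 2x, u' = 2

Answer: 2/(1+4x²)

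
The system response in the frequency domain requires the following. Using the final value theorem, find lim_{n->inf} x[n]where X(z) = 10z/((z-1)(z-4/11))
Final value theorem: lim x[n] = lim_{z->1} (z-1) * X(z)
(z-1) * X(z) = 10z/(z-4/11)
As z->1: 10/(1-4/11) = 10/(7/11) = 110/7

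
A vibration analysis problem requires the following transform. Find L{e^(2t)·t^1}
First shifting: L{e^(at)f(t)}=F(s-a)
L{t^1}=1/s^2
Shift s → s-2: 1/(s-2)^2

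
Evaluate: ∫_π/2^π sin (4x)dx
Antiderivative: -cos(4x)/4
Evaluate at bounds: [-cos(4·π)/4] - [-cos(4·π/2)/4]
= (-(1)+(1))/4 = 0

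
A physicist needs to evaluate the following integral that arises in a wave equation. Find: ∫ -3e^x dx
Since d/dx[e^x] = + e^x, we get -3e^x + C

Answer: -3e^x + C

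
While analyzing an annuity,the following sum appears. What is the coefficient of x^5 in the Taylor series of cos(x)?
cos(x) has only even powers. Coefficient of x^5=0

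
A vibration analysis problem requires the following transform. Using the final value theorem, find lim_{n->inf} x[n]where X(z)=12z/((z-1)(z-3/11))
Final value theorem: lim x[n]=lim_{z->1} (z-1)*X(z)
(z-1)*X(z)=12z/(z-3/11)
As z->1: 12/(1 - 3/11)=12/(8/11)=33/2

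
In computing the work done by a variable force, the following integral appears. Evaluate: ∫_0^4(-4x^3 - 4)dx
Step 1: Find antiderivative F(x) = -x^4 - 4x
Step 2: F(4) - F(0) = -272 - (0) = -272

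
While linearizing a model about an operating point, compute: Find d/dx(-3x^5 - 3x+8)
Power rule: d/dx(ax^n)=n·a·x^(n-1)
Term by term: -15·x^4-3

Answer: -15x^4-3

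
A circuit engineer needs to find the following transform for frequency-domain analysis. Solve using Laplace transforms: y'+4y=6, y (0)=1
Take L of both sides: sY(s)-1+4Y(s) = 6/s
Y(s)(s+4) = 6/s+1
Y(s) = 6/(s(s+4))+1/(s+4)
Partial fractions: 6/(s(s+4)) = (3/2)/s - (3/2)/(s+4)
So Y(s) = (3/2)/s - (1/2)/(s+4)
Inverse transform (L^(-1){1/s} = 1, L^(-1){1/(s+4)} = e^(-4t)):

Answer: y(t) = 3/2 - (1/2)·e^(-4t)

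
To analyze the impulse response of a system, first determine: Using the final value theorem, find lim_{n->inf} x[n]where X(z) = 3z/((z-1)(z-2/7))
Final value theorem: lim x[n] = lim_{z->1} (z-1)*X(z)
(z-1)*X(z) = 3z/(z-2/7)
As z->1: 3/(1-2/7) = 3/(5/7) = 21/5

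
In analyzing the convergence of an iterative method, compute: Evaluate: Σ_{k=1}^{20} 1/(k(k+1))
Partial fractions: 1/(k(k + 1)) = 1/k - 1/(k + 1)
Telescoping sum: 1(1 - 1/21) = 1·20/21

Answer: 20/21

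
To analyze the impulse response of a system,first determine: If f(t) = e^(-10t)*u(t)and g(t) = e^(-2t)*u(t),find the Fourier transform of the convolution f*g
By the convolution theorem: F{f*g} = F(omega)*G(omega)
F(omega) = 1/(10+j*omega), G(omega) = 1/(2+j*omega)
F{f*g} = 1/((10+j*omega)(2+j*omega))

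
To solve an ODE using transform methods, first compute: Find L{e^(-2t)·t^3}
First shifting: L{e^(at)f(t)} = F(s-a)
L{t^3} = 6/s^4
Shift s → s+2: 6/(s+2)^4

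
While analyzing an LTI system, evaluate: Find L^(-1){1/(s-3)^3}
L^(-1){1/(s-a)^n} = t^(n-1)·e^(at)/(n-1)!
Here a = 3, n = 3: t^2·e^(3t)/2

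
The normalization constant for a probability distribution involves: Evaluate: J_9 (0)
J_n(0) = 0 for all n > 0 (Bessel function of first kind)
J_9(0) = 0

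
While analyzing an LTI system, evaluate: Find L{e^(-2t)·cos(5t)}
First shifting: L{e^(at)f(t)} = F(s-a)
L{cos(5t)} = s/(s² + 25)
Shift: (s + 2)/((s + 2)² + 25)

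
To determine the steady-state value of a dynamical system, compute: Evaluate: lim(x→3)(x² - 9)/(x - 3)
Factor: (x² - 9) = (x-3)(x + 3)
Cancel (x-3): lim(x→3) (x + 3) = 6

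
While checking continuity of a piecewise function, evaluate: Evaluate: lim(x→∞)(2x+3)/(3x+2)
Divide numerator and denominator by x:
lim (2 + 3/x)/(3 + 2/x)=2/3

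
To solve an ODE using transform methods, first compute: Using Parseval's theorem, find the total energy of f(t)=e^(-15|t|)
Parseval's theorem: E = integral |f(t)|^2 dt = (1/2pi) integral |F(omega)|^2 domega
E = integral_{-inf}^{inf} e^(-30|t|) dt = 2 * integral_0^inf e^(-30t) dt = 2/(2 * 15) = 1/15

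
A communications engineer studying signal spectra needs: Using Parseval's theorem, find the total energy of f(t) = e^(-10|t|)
Parseval's theorem: E = integral |f(t)|^2 dt = (1/2pi) integral |F(omega)|^2 domega
E = integral_{-inf}^{inf} e^(-20|t|) dt = 2*integral_0^inf e^(-20t) dt = 2/(2*10) = 1/10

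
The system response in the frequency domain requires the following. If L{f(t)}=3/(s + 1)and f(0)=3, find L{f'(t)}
L{f'(t)} = s·F(s) - f(0) = 3s/(s + 1) - 3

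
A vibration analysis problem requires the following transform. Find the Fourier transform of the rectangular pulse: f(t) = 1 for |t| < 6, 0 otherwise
F(omega)=integral from -6 to 6 of e^(-j*omega*t) dt
=2*sin(6*omega)/omega=12*sinc(6*omega/pi)

Answer: 2*sin(6*omega)/omega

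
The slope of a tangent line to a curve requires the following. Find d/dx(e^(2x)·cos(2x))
Product rule: (fg)'=f'g + fg'
f=e^(2x), f'=2·e^(2x)
g=cos(2x), g'=-2·sin(2x)

Answer: 2·e^(2x)·cos(2x) - 2·e^(2x)·sin(2x)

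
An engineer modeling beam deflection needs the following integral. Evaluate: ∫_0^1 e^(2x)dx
Antiderivative: (1/2)e^(2x)
Evaluate: (1/2)(e^2-1)

Answer: (e^2-1)/2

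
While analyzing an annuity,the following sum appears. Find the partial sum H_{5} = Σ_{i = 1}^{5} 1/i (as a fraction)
H_5 = 1 + 1/2 + 1/3 + ... + 1/5
= 137/60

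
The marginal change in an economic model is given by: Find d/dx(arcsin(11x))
d/dx[arcsin(u)]=u'/√(1-u²), u=11x, u'=11

Answer: 11/√(1 - 121x²)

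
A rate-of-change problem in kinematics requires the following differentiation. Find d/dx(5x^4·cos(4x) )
Product rule: (fg)' = f'g + fg'
f = 5x^4, f' = 20x^3
g = cos(4x), g' = -4·sin(4x)

Answer: 20x^3·cos(4x) - 20x^4·sin(4x)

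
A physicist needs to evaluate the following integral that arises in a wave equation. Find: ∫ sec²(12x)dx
Since d/dx[tan(12x)]=12sec²(12x), integral=tan(12x)/12+C

Answer: (1/12)tan(12x)+C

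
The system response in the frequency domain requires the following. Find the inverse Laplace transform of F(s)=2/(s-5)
L^(-1){2/(s-a)} = c·e^(at)
Here a = 5, c = 2

Answer: 2e^(5t)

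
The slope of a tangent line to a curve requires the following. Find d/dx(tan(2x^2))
Chain rule: d/dx[tan(u)] = sec²(u)·u' where u = 2x^2
u' = 4x

Answer: 4x·sec²(2x^2)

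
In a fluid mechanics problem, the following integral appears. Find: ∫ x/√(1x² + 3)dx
Let u = x² + 3, du = 2x dx
∫ (1/2)·u^(-1/2) du = √u + C

Answer: √(x² + 3) + C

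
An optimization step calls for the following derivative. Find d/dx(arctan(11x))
d/dx[arctan(u)]=u'/(1 + u²), u=11x, u'=11

Answer: 11/(1 + 121x²)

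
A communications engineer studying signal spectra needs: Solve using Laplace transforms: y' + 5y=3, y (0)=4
Take L of both sides: sY(s)-4+5Y(s) = 3/s
Y(s)(s+5) = 3/s+4
Y(s) = 3/(s(s+5))+4/(s+5)
Partial fractions: 3/(s(s+5)) = (3/5)/s - (3/5)/(s+5)
So Y(s) = (3/5)/s+(17/5)/(s+5)
Inverse transform (L^(-1){1/s} = 1, L^(-1){1/(s+5)} = e^(-5t)):

Answer: y(t) = 3/5+(17/5)·e^(-5t)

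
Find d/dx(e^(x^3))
Chain rule: d/dx[e^u]=e^u · u' where u=x^3
u'=3x^2

Answer: 3x^2·e^(x^3)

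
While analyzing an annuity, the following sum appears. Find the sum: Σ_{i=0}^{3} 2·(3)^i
Geometric series: S=a(1 - r^n)/(1 - r)
a=2, r=3, n=4
S=2(1 - 81)/-2=80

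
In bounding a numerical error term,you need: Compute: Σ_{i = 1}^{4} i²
Using formula: Σ i^2=n(n+1)(2n+1)/6=4·5·9/6=30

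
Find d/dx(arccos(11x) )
d/dx[arccos(u)] = -u'/√(1-u²), u = 11x, u' = 11

Answer: -11/√(1 - 121x²)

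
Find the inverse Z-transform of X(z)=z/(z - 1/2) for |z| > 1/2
Standard pair: z/(z-a) <-> a^n * u[n] for causal signals
With a=1/2: x[n]=(1/2)^n * u[n]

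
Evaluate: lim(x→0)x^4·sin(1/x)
Squeeze theorem: -|x^4| ≤ x^4·sin(1/x) ≤ |x^4|
Since x^4 → 0 as x → 0, by squeeze theorem the limit is 0

Answer: 0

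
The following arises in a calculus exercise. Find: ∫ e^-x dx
Since d/dx[e^-x] = - e^-x, we get -1e^-x + C

Answer: -e^-x + C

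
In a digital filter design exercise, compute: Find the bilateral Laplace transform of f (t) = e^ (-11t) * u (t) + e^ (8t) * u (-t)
For e^(-11t) * u(t): L=1/(s+11), Re(s) > -11
For e^(8t) * u(-t): L=-1/(s-8), Re(s) < 8
Combined: F(s)=1/(s+11)-1/(s-8), -11 < Re(s) < 8

Answer: 1/(s+11)-1/(s-8), ROC: -11 < Re(s) < 8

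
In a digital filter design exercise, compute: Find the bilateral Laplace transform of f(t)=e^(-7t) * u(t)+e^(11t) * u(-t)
For e^(-7t)*u(t): L = 1/(s + 7), Re(s) > -7
For e^(11t)*u(-t): L = -1/(s-11), Re(s) < 11
Combined: F(s) = 1/(s + 7) - 1/(s-11), -7 < Re(s) < 11

Answer: 1/(s + 7) - 1/(s-11), ROC: -7 < Re(s) < 11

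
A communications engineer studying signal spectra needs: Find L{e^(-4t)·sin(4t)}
First shifting: L{e^(at)f(t)}=F(s-a)
L{sin(4t)}=4/(s² + 16)
Shift: 4/((s + 4)² + 16)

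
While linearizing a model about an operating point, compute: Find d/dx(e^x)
Chain rule: d/dx[e^u]=e^u · u' where u=x
u'=1

Answer: 1·e^x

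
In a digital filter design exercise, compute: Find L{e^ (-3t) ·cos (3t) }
First shifting: L{e^(at)f(t)} = F(s-a)
L{cos(3t)} = s/(s² + 9)
Shift: (s + 3)/((s + 3)² + 9)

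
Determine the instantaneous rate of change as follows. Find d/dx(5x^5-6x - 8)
Power rule: d/dx(ax^n) = n·a·x^(n-1)
Term by term: 25·x^4 - 6

Answer: 25x^4 - 6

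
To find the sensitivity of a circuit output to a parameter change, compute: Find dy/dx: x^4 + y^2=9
Differentiate: 4x^3 + 2y·(dy/dx)=0
dy/dx=-4x^3/(2y)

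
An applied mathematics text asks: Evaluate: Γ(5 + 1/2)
Γ(n + 1/2) = (2n)!√π/(4^n·n!)
= 3628800√π/(1024·120) = (945/32)·√π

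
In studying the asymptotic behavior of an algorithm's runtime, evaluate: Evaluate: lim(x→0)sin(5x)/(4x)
L'Hôpital (0/0): lim 5cos(5x)/4 = 5/4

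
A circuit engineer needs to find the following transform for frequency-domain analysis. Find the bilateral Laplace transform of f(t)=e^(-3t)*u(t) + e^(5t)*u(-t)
For e^(-3t)*u(t): L=1/(s+3), Re(s) > -3
For e^(5t)*u(-t): L=-1/(s-5), Re(s) < 5
Combined: F(s)=1/(s+3)-1/(s-5), -3 < Re(s) < 5

Answer: 1/(s+3)-1/(s-5), ROC: -3 < Re(s) < 5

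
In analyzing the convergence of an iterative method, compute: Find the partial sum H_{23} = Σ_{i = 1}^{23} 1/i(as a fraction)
H_23 = 1 + 1/2 + 1/3 + ... + 1/23
= 444316699/118982864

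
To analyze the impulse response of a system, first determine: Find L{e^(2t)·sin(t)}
First shifting: L{e^(at)f(t)} = F(s-a)
L{sin(t)} = 1/(s²+1)
Shift: 1/((s-2)²+1)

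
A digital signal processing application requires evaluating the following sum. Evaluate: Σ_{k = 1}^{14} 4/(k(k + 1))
Partial fractions: 4/(k(k + 1)) = 4/k - 4/(k + 1)
Telescoping sum: 4(1 - 1/15) = 4·14/15

Answer: 56/15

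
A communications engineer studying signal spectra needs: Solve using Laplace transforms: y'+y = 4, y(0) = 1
Take L of both sides: sY(s) - 1 + Y(s)=4/s
Y(s)(s + 1)=4/s + 1
Y(s)=4/(s(s + 1)) + 1/(s + 1)
Partial fractions: 4/(s(s + 1))=4/s - 4/(s + 1)
So Y(s)=4/s - 3/(s + 1)
Inverse transform (L^(-1){1/s}=1, L^(-1){1/(s + 1)}=e^(-t)):

Answer: y(t)=4 - 3·e^(-t)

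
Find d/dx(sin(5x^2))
Chain rule: d/dx[sin(u)]=cos(u)·u' where u=5x^2
u'=10x

Answer: 10x·cos(5x^2)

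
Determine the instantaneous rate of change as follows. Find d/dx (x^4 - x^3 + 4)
Power rule: d/dx(ax^n)=n·a·x^(n-1)
Term by term: 4·x^3-3·x^2

Answer: 4x^3-3x^2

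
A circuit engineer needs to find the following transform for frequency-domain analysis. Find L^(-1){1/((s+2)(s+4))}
Partial fractions: 1/((s + 2)(s + 4))=A/(s + 2) + B/(s + 4)
Cover-up: A=1/(s + 4)|_{s=-2}=1/2; B=1/(s + 2)|_{s=-4}=-1/2
L^(-1)=(1/2)e^(-2t) - (1/2)e^(-4t)

Answer: (1/2)(e^(-2t) - e^(-4t))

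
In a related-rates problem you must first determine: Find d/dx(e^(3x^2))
Chain rule: d/dx[e^u]=e^u · u' where u=3x^2
u'=6x

Answer: 6x·e^(3x^2)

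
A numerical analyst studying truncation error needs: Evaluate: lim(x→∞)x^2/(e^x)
Apply L'Hôpital 2 times (∞/∞ each time):
Eventually get 2!/(e^x) → 0

Answer: 0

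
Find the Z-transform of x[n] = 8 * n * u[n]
Z{n * u[n]} = z/(z-1)^2
By linearity: Z{8 * n * u[n]} = 8z/(z-1)^2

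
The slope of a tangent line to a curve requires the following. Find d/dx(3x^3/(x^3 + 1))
Quotient rule: (f/g)' = (f'g - fg')/g²
f = 3x^3, f' = 9x^2
g = x^3+1, g' = 3x^2

Answer: (9x^2·(x^3+1)-9x^5)/(x^3+1)²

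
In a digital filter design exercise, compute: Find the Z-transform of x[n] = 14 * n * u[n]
Z{n*u[n]}=z/(z-1)^2
By linearity: Z{14*n*u[n]}=14z/(z-1)^2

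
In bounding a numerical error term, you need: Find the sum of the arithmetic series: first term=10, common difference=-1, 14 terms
Last term: a_n = 10+(14-1)·-1 = -3
Sum = n(a_1+a_n)/2 = 14(10+(-3))/2 = 49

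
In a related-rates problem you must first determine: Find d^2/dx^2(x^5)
Apply power rule 2 times:
d^1: 5x^4
d^2: 20x^3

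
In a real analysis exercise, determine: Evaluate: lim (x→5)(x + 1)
Polynomial is continuous, so substitute x=5:
1·5 + 1=6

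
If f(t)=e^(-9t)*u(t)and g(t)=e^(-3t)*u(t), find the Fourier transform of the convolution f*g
By the convolution theorem: F{f*g} = F(omega)*G(omega)
F(omega) = 1/(9 + j*omega), G(omega) = 1/(3 + j*omega)
F{f*g} = 1/((9 + j*omega)(3 + j*omega))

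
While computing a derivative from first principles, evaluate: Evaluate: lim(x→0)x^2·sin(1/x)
Squeeze theorem: -|x^2| ≤ x^2·sin(1/x) ≤ |x^2|
Since x^2 → 0 as x → 0, by squeeze theorem the limit is 0

Answer: 0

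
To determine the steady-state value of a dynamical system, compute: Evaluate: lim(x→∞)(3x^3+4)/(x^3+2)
Divide numerator and denominator by x^3:
lim (3+4/x^3)/(1+2/x^3)=3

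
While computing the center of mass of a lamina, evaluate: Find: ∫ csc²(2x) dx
Since d/dx[-cot(2x)] = 2csc²(2x), integral = -cot(2x)/2+C

Answer: (-1/2)cot(2x)+C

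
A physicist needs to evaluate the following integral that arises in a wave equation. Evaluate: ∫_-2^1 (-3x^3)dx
Step 1: Find antiderivative F(x) = (-3/4)x^4
Step 2: F(1) - F(-2) = -3/4 - (-12) = 45/4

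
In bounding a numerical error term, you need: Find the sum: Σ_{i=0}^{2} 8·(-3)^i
Geometric series: S=a(1 - r^n)/(1 - r)
a=8, r=-3, n=3
S=8(1 + 27)/4=56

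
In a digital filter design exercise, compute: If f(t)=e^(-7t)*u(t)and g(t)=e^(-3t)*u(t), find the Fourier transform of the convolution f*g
By the convolution theorem: F{f*g}=F(omega)*G(omega)
F(omega)=1/(7 + j*omega), G(omega)=1/(3 + j*omega)
F{f*g}=1/((7 + j*omega)(3 + j*omega))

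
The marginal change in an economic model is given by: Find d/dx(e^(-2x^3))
Chain rule: d/dx[e^u] = e^u · u' where u = -2x^3
u' = -6x^2

Answer: -6x^2·e^(-2x^3)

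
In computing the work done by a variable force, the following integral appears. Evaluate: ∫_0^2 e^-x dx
Antiderivative: -e^-x
Evaluate: -(e^-2 - 1)

Answer: (e^-2 - 1)/(-1)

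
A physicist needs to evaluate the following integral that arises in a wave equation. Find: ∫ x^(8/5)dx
Power rule: ∫ x^(8/5) dx=x^(13/5)/(13/5)+C

Answer: (5/13)·x^(13/5)+C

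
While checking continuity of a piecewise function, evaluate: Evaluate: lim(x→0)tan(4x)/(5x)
tan(u) ≈ u for small u:
tan(4x)/(5x) ≈ 4x/(5x) = 4/5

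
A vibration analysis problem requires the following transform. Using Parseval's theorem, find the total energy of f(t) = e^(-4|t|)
Parseval's theorem: E=integral |f(t)|^2 dt=(1/2pi) integral |F(omega)|^2 domega
E=integral_{-inf}^{inf} e^(-8|t|) dt=2 * integral_0^inf e^(-8t) dt=2/(2 * 4)=1/4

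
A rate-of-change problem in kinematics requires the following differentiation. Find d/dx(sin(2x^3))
Chain rule: d/dx[sin(u)] = cos(u)·u' where u = 2x^3
u' = 6x^2

Answer: 6x^2·cos(2x^3)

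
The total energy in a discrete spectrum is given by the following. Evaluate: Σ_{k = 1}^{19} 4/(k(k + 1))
Partial fractions: 4/(k(k + 1)) = 4/k - 4/(k + 1)
Telescoping sum: 4(1 - 1/20) = 4·19/20

Answer: 19/5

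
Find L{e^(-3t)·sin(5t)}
First shifting: L{e^(at)f(t)}=F(s-a)
L{sin(5t)}=5/(s² + 25)
Shift: 5/((s + 3)² + 25)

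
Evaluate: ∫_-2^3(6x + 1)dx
Step 1: Find antiderivative F(x)=3x^2+x
Step 2: F(3) - F(-2)=30 - (10)=20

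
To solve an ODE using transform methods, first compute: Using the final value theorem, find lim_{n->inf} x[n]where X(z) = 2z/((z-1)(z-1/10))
Final value theorem: lim x[n]=lim_{z->1} (z-1) * X(z)
(z-1) * X(z)=2z/(z-1/10)
As z->1: 2/(1-1/10)=2/(9/10)=20/9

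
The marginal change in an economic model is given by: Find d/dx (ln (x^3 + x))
Chain rule: d/dx[ln(u)] = u'/u where u = x^3 + x
u' = 3x^2 + 1

Answer: (3x^2 + 1)/(x^3 + x)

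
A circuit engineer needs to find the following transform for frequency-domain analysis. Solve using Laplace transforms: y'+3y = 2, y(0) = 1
Take L of both sides: sY(s)-1+3Y(s)=2/s
Y(s)(s+3)=2/s+1
Y(s)=2/(s(s+3))+1/(s+3)
Partial fractions: 2/(s(s+3))=(2/3)/s - (2/3)/(s+3)
So Y(s)=(2/3)/s+(1/3)/(s+3)
Inverse transform (L^(-1){1/s}=1, L^(-1){1/(s+3)}=e^(-3t)):

Answer: y(t)=2/3+(1/3)·e^(-3t)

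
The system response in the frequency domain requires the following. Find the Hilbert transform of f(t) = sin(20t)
The Hilbert transform shifts each frequency component by -pi/2.
H{sin(wt)}=-cos(wt)
With w=20: H{sin(20t)}=-cos(20t)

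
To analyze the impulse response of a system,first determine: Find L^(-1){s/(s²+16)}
L^(-1){s/(s² + w²)}=cos(wt)
Here w=4

Answer: cos(4t)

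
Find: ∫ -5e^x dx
Since d/dx[e^x]=+e^x, we get -5e^x+C

Answer: -5e^x+C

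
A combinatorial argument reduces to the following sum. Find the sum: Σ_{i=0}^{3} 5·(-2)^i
Geometric series: S = a(1 - r^n)/(1 - r)
a = 5, r = -2, n = 4
S = 5(1-16)/3 = -25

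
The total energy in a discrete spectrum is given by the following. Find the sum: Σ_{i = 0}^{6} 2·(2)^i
Geometric series: S = a(1 - r^n)/(1 - r)
a = 2, r = 2, n = 7
S = 2(1 - 128)/-1 = 254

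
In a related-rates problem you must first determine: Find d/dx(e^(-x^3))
Chain rule: d/dx[e^u]=e^u · u' where u=-x^3
u'=-3x^2

Answer: -3x^2·e^(-x^3)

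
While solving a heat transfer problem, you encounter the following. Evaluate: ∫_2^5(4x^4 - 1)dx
Step 1: Find antiderivative F(x) = (4/5)x^5 - x
Step 2: F(5) - F(2) = 2495 - (118/5) = 12357/5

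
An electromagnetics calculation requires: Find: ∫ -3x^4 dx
Using power rule: ∫ -3x^4 dx=-3/5 x^5 + C=(-3/5)x^5 + C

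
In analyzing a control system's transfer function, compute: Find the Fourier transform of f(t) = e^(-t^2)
The Fourier transform of a Gaussian e^(-t^2) is sqrt(pi)*e^(-omega^2/4).
With a = 1: F(omega) = sqrt(pi)*e^(-omega^2/4)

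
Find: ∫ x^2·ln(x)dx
By parts: u=ln(x), dv=x^2 dx
du=1/x dx, v=x^3/3
=x^3·ln(x)/3 - ∫ x^2/3 dx
=x^3·ln(x)/3 - x^3/9+C

Answer: x^3(ln(x)/3-1/9)+C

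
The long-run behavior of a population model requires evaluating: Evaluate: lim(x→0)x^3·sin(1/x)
Squeeze theorem: -|x^3| ≤ x^3·sin(1/x) ≤ |x^3|
Since x^3 → 0 as x → 0, by squeeze theorem the limit is 0

Answer: 0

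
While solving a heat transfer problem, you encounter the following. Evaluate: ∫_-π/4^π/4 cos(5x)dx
Antiderivative: sin(5x)/5
Evaluate at bounds: [sin(5·π/4)/5] - [sin(5·-π/4)/5]
= ((-√2/2) - (√2/2))/5 = -√2/5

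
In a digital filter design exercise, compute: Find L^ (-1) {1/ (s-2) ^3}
L^(-1){1/(s-a)^n} = t^(n-1)·e^(at)/(n-1)!
Here a = 2, n = 3: t^2·e^(2t)/2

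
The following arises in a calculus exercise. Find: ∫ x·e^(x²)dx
Let u=x², du=2x dx
∫ (1/2)e^u du=e^u/2+C

Answer: e^(x²)/2+C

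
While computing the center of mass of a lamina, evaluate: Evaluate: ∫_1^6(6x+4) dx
Step 1: Find antiderivative F(x)=3x^2+4x
Step 2: F(6) - F(1)=132 - (7)=125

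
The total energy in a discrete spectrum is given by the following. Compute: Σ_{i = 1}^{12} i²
Using formula: Σ i^2=n(n + 1)(2n + 1)/6=12·13·25/6=650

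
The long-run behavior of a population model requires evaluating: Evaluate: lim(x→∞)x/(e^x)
Apply L'Hôpital 1 times (∞/∞ each time):
Eventually get 1!/(e^x) → 0

Answer: 0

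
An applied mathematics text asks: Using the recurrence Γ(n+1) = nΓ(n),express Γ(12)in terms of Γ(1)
Γ(12) = 11Γ(11) = 11·10Γ(10) = ... = 11!·Γ(1) = 39916800·Γ(1)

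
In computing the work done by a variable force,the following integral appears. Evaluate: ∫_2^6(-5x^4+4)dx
Step 1: Find antiderivative F(x)=-x^5 + 4x
Step 2: F(6) - F(2)=-7752 - (-24)=-7728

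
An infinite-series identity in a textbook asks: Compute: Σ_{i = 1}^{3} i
Using formula: Σ i^1=n(n+1)/2=3·4/2=6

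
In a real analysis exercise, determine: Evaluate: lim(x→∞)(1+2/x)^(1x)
Rewrite as [(1+2/x)^x]^1.
lim(1+2/x)^x = e^2, so limit = (e^2)^1 = e^2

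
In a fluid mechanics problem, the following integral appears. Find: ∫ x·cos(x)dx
By parts: u = x, dv = cos(x) dx
du = dx, v = sin(x)
= x·sin(x) + cos(x) + C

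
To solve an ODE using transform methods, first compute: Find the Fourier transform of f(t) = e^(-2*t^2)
The Fourier transform of a Gaussian e^(-a * t^2) is sqrt(pi/a) * e^(-omega^2/(4a)).
With a=2: F(omega)=sqrt(pi/2) * e^(-omega^2/8)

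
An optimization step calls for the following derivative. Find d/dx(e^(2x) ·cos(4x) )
Product rule: (fg)' = f'g + fg'
f = e^(2x), f' = 2·e^(2x)
g = cos(4x), g' = -4·sin(4x)

Answer: 2·e^(2x)·cos(4x) - 4·e^(2x)·sin(4x)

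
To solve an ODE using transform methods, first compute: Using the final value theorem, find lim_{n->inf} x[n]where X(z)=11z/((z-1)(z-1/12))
Final value theorem: lim x[n]=lim_{z->1} (z-1) * X(z)
(z-1) * X(z)=11z/(z-1/12)
As z->1: 11/(1-1/12)=11/(11/12)=12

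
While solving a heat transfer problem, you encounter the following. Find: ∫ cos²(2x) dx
Using identity cos²(u)=(1 + cos(2u))/2:
∫ (1 + cos(4x))/2 dx=x/2 + sin(4x)/8 + C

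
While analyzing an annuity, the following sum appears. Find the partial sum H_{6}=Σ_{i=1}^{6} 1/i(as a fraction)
H_6 = 1+1/2+1/3+...+1/6
= 49/20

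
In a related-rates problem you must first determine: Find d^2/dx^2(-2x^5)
Apply power rule 2 times:
d^1: -10x^4
d^2: -40x^3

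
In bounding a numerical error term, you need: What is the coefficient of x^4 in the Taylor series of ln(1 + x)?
ln(1 + x) = Σ (-1)^(n + 1) x^n/n
Coefficient of x^4 = (-1)^5/4 = -1/4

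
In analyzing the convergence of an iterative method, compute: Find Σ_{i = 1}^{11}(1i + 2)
= 1·Σ i + 2·11 = 1·66 + 22 = 88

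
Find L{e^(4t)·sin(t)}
First shifting: L{e^(at)f(t)}=F(s-a)
L{sin(t)}=1/(s²+1)
Shift: 1/((s-4)²+1)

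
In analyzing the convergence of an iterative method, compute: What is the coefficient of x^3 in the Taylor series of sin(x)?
sin(x) = Σ (-1)^k x^(2k + 1)/(2k + 1)!
For x^3: (-1)^1/3! = -1/6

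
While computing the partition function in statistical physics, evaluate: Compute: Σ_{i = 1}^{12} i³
Using formula: Σ i^3=[n(n + 1)/2]²=[12·13/2]²=6084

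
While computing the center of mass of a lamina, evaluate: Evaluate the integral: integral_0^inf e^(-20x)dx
integral_0^inf e^(-20x) dx=[-1/20*e^(-20x)]_0^inf
=0 - (-1/20)=1/20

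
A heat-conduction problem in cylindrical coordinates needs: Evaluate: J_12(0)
J_n(0)=0 for all n > 0 (Bessel function of first kind)
J_12(0)=0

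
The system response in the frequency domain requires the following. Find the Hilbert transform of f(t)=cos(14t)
The Hilbert transform shifts each frequency component by -pi/2.
H{cos(wt)} = sin(wt)
With w = 14: H{cos(14t)} = sin(14t)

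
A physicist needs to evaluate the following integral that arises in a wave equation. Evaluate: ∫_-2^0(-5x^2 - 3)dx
Step 1: Find antiderivative F(x) = (-5/3)x^3 - 3x
Step 2: F(0) - F(-2) = 0 - (58/3) = -58/3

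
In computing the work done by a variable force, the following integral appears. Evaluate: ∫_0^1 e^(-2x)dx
Antiderivative: (1/(-2))e^(-2x)
Evaluate: (1/(-2))(e^-2 - 1)

Answer: (e^-2 - 1)/(-2)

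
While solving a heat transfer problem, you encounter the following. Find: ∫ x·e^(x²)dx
Let u = x², du = 2x dx
∫ (1/2)e^u du = e^u/2 + C

Answer: e^(x²)/2 + C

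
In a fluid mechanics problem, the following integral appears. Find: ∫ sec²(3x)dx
Since d/dx[tan(3x)]=3sec²(3x), integral=tan(3x)/3 + C

Answer: (1/3)tan(3x) + C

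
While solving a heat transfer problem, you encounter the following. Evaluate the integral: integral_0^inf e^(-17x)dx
integral_0^inf e^(-17x) dx=[-1/17*e^(-17x)]_0^inf
=0 - (-1/17)=1/17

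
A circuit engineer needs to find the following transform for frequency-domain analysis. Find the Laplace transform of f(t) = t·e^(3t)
L{t·e^(at)} = 1/(s-a)²
L{t·e^(3t)} = 1/(s-3)²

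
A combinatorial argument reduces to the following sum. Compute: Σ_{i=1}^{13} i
Using formula: Σ i^1 = n(n + 1)/2 = 13·14/2 = 91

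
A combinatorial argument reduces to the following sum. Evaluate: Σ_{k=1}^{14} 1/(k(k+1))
Partial fractions: 1/(k(k + 1))=1/k - 1/(k + 1)
Telescoping sum: 1(1 - 1/15)=1·14/15

Answer: 14/15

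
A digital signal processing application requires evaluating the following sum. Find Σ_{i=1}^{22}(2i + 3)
= 2·Σ i + 3·22 = 2·253 + 66 = 572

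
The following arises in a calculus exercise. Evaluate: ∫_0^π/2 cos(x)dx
Antiderivative: sin(x)
Evaluate at bounds: [sin(1·π/2)/1] - [sin(1·0)/1]
=((1) - (0))/1=1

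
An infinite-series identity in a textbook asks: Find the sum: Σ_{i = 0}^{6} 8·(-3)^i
Geometric series: S=a(1 - r^n)/(1 - r)
a=8, r=-3, n=7
S=8(1+2187)/4=4376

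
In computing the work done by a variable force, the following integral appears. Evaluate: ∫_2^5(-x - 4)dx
Step 1: Find antiderivative F(x) = (-1/2)x^2 - 4x
Step 2: F(5) - F(2) = -65/2 - (-10) = -45/2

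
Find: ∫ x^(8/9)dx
Power rule: ∫ x^(8/9) dx=x^(17/9)/(17/9)+C

Answer: (9/17)·x^(17/9)+C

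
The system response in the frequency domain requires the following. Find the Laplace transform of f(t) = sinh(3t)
L{sinh(at)}=a/(s²-a²)
L{sinh(3t)}=3/(s²-9)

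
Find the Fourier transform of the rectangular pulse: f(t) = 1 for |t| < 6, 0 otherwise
F(omega)=integral from -6 to 6 of e^(-j*omega*t) dt
=2*sin(6*omega)/omega=12*sinc(6*omega/pi)

Answer: 2*sin(6*omega)/omega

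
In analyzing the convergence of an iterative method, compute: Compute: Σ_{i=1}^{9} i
Using formula: Σ i^1 = n(n+1)/2 = 9·10/2 = 45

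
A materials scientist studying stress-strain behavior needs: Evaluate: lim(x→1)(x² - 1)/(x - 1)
Factor: (x² - 1) = (x-1)(x+1)
Cancel (x-1): lim(x→1) (x+1) = 2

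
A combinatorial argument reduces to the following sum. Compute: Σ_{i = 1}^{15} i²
Using formula: Σ i^2 = n(n+1)(2n+1)/6 = 15·16·31/6 = 1240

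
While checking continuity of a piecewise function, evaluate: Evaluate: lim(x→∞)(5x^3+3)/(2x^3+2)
Divide numerator and denominator by x^3:
lim (5+3/x^3)/(2+2/x^3)=5/2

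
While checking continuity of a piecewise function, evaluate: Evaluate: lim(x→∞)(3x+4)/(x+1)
Divide numerator and denominator by x:
lim (3+4/x)/(1+1/x) = 3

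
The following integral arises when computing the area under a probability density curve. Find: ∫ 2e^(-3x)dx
Since d/dx[e^(-3x)] = -3e^(-3x), we get -2/3 e^(-3x)+C

Answer: (-2/3)e^(-3x)+C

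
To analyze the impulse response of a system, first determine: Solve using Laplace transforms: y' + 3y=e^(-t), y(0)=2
Take L: sY - 2 + 3Y=1/(s + 1)
Y(s + 3)=1/(s + 1) + 2
Y=1/((s + 1)(s + 3)) + 2/(s + 3)
Partial fractions: 1/((s + 1)(s + 3))=(1/2)/(s + 1) - (1/2)/(s + 3)
So Y=(1/2)/(s + 1) + (3/2)/(s + 3)
Inverse Laplace transform (L^(-1){1/(s + 1)}=e^(-t), L^(-1){1/(s + 3)}=e^(-3t)):

Answer: y(t)=(1/2)·e^(-t) + (3/2)·e^(-3t)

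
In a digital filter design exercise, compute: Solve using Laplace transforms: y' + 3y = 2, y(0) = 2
Take L of both sides: sY(s) - 2 + 3Y(s) = 2/s
Y(s)(s + 3) = 2/s + 2
Y(s) = 2/(s(s + 3)) + 2/(s + 3)
Partial fractions: 2/(s(s + 3)) = (2/3)/s - (2/3)/(s + 3)
So Y(s) = (2/3)/s + (4/3)/(s + 3)
Inverse transform (L^(-1){1/s} = 1, L^(-1){1/(s + 3)} = e^(-3t)):

Answer: y(t) = 2/3 + (4/3)·e^(-3t)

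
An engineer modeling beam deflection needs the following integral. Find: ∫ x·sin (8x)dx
By parts: u=x, dv=sin(8x) dx
du=dx, v=-cos(8x)/8
=-x·cos(8x)/8 + sin(8x)/8² + C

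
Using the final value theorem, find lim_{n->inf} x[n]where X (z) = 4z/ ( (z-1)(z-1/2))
Final value theorem: lim x[n]=lim_{z->1} (z-1)*X(z)
(z-1)*X(z)=4z/(z-1/2)
As z->1: 4/(1 - 1/2)=4/(1/2)=8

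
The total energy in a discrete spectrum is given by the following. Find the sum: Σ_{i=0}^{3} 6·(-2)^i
Geometric series: S=a(1 - r^n)/(1 - r)
a=6, r=-2, n=4
S=6(1 - 16)/3=-30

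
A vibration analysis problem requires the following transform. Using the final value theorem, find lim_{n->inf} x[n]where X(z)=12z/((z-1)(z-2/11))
Final value theorem: lim x[n]=lim_{z->1} (z-1) * X(z)
(z-1) * X(z)=12z/(z-2/11)
As z->1: 12/(1 - 2/11)=12/(9/11)=44/3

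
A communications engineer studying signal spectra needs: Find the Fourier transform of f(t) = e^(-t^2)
The Fourier transform of a Gaussian e^(-t^2) is sqrt(pi)*e^(-omega^2/4).
With a = 1: F(omega) = sqrt(pi)*e^(-omega^2/4)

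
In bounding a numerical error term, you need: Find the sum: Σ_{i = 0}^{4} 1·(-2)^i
Geometric series: S=a(1 - r^n)/(1 - r)
a=1, r=-2, n=5
S=1(1+32)/3=11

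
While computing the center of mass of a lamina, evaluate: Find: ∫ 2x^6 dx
Using power rule: ∫ 2x^6 dx=2/7 x^7+C=(2/7)x^7+C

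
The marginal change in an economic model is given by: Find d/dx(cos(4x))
Chain rule: d/dx[cos(u)]=-sin(u)·u' where u=4x
u'=4

Answer: -4·sin(4x)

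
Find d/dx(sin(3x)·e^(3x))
Product rule: (fg)' = f'g + fg'
f = sin(3x), f' = 3·cos(3x)
g = e^(3x), g' = 3·e^(3x)

Answer: 3·cos(3x)·e^(3x) + 3·sin(3x)·e^(3x)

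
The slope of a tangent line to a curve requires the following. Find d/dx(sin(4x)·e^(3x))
Product rule: (fg)'=f'g+fg'
f=sin(4x), f'=4·cos(4x)
g=e^(3x), g'=3·e^(3x)

Answer: 4·cos(4x)·e^(3x)+3·sin(4x)·e^(3x)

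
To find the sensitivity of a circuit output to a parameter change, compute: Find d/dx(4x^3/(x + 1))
Quotient rule: (f/g)'=(f'g - fg')/g²
f=4x^3, f'=12x^2
g=x + 1, g'=1

Answer: (12x^2·(x + 1) - 4x^3)/(x + 1)²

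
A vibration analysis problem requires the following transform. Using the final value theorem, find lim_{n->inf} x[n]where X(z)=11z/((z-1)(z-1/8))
Final value theorem: lim x[n]=lim_{z->1} (z-1)*X(z)
(z-1)*X(z)=11z/(z-1/8)
As z->1: 11/(1 - 1/8)=11/(7/8)=88/7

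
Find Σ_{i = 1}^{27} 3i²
= 3·n(n+1)(2n+1)/6 = 3·27·28·55/6 = 20790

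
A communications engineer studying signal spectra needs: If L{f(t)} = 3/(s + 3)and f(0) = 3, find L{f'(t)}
L{f'(t)} = s·F(s) - f(0) = 3s/(s+3)-3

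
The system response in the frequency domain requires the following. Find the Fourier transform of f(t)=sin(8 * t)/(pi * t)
sin(W*t)/(pi*t)=(W/pi)*sinc(W*t/pi) is the impulse response of the ideal low-pass filter with cutoff W (here W=8).
Its Fourier transform is a rectangular function:
F(omega)=1 for |omega| < 8, 0 otherwise

Answer: rect(omega/16) [i.e., 1 for |omega| < 8, 0 otherwise]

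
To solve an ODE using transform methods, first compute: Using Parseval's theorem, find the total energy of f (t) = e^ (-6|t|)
Parseval's theorem: E=integral |f(t)|^2 dt=(1/2pi) integral |F(omega)|^2 domega
E=integral_{-inf}^{inf} e^(-12|t|) dt=2*integral_0^inf e^(-12t) dt=2/(2*6)=1/6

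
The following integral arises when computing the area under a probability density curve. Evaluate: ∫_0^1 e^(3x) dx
Antiderivative: (1/3)e^(3x)
Evaluate: (1/3)(e^3-1)

Answer: (e^3-1)/3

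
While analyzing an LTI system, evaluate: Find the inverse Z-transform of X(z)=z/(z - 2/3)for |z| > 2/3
Standard pair: z/(z-a) <-> a^n*u[n] for causal signals
With a = 2/3: x[n] = (2/3)^n*u[n]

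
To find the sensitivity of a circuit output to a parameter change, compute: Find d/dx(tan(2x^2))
Chain rule: d/dx[tan(u)]=sec²(u)·u' where u=2x^2
u'=4x

Answer: 4x·sec²(2x^2)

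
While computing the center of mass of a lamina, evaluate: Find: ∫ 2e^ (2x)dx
Since d/dx[e^(2x)] = 2e^(2x), we get 1 e^(2x) + C

Answer: e^(2x) + C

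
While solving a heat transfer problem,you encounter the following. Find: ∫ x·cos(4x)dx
By parts: u = x, dv = cos(4x) dx
du = dx, v = sin(4x)/4
= x·sin(4x)/4 + cos(4x)/4² + C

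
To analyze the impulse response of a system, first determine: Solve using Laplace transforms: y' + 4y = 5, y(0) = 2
Take L of both sides: sY(s) - 2 + 4Y(s) = 5/s
Y(s)(s + 4) = 5/s + 2
Y(s) = 5/(s(s + 4)) + 2/(s + 4)
Partial fractions: 5/(s(s + 4)) = (5/4)/s - (5/4)/(s + 4)
So Y(s) = (5/4)/s + (3/4)/(s + 4)
Inverse transform (L^(-1){1/s} = 1, L^(-1){1/(s + 4)} = e^(-4t)):

Answer: y(t) = 5/4 + (3/4)·e^(-4t)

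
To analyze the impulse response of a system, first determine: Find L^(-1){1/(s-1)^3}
L^(-1){1/(s-a)^n}=t^(n-1)·e^(at)/(n-1)!
Here a=1, n=3: t^2·e^(t)/2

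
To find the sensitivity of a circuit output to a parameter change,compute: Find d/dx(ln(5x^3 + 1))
Chain rule: d/dx[ln(u)]=u'/u where u=5x^3 + 1
u'=15x^2

Answer: (15x^2)/(5x^3 + 1)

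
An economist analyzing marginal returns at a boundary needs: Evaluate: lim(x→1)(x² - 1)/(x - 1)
Factor: (x² - 1)=(x-1)(x + 1)
Cancel (x-1): lim(x→1) (x + 1)=2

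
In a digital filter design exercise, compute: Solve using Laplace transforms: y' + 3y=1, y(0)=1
Take L of both sides: sY(s) - 1 + 3Y(s)=1/s
Y(s)(s + 3)=1/s + 1
Y(s)=1/(s(s + 3)) + 1/(s + 3)
Partial fractions: 1/(s(s + 3))=(1/3)/s - (1/3)/(s + 3)
So Y(s)=(1/3)/s + (2/3)/(s + 3)
Inverse transform (L^(-1){1/s}=1, L^(-1){1/(s + 3)}=e^(-3t)):

Answer: y(t)=1/3 + (2/3)·e^(-3t)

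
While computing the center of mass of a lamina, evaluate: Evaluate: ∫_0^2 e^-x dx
Antiderivative: -e^-x
Evaluate: -(e^-2-1)

Answer: (e^-2-1)/(-1)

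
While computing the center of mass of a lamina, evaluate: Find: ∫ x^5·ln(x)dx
By parts: u = ln(x), dv = x^5 dx
du = 1/x dx, v = x^6/6
= x^6·ln(x)/6 - ∫ x^5/6 dx
= x^6·ln(x)/6 - x^6/36 + C

Answer: x^6(ln(x)/6 - 1/36) + C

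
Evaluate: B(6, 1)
B(x,y)=Γ(x)Γ(y)/Γ(x+y)=(x-1)!(y-1)!/(x+y-1)!
B(6,1)=5!·0!/6!=1/6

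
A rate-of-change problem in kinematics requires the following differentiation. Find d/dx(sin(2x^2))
Chain rule: d/dx[sin(u)]=cos(u)·u' where u=2x^2
u'=4x

Answer: 4x·cos(2x^2)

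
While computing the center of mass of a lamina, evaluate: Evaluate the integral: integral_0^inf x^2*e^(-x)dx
This is a Gamma integral. Substitute u=1x:
integral_0^inf x^2 * e^(-x) dx=(1/1^3) integral_0^inf u^2 * e^(-u) du
=Gamma(3)/1^3=2!/1^3=2/1

Answer: 2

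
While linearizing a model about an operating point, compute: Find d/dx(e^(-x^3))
Chain rule: d/dx[e^u]=e^u · u' where u=-x^3
u'=-3x^2

Answer: -3x^2·e^(-x^3)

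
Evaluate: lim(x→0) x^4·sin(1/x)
Squeeze theorem: -|x^4| ≤ x^4·sin(1/x) ≤ |x^4|
Since x^4 → 0 as x → 0, by squeeze theorem the limit is 0

Answer: 0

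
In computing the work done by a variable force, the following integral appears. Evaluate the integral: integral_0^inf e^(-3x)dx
integral_0^inf e^(-3x) dx=[-1/3 * e^(-3x)]_0^inf
=0 - (-1/3)=1/3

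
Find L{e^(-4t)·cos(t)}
First shifting: L{e^(at)f(t)} = F(s-a)
L{cos(t)} = s/(s²+1)
Shift: (s+4)/((s+4)²+1)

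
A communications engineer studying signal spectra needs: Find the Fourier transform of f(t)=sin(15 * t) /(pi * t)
sin(W*t)/(pi*t) = (W/pi)*sinc(W*t/pi) is the impulse response of the ideal low-pass filter with cutoff W (here W = 15).
Its Fourier transform is a rectangular function:
F(omega) = 1 for |omega| < 15, 0 otherwise

Answer: rect(omega/30) [i.e., 1 for |omega| < 15, 0 otherwise]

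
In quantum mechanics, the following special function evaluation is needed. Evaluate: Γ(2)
Γ(n)=(n-1)! for positive integers
Γ(2)=1!=1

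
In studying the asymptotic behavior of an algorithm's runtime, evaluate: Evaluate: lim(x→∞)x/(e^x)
Apply L'Hôpital 1 times (∞/∞ each time):
Eventually get 1!/(e^x) → 0

Answer: 0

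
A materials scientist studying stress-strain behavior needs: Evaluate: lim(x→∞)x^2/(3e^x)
Apply L'Hôpital 2 times (∞/∞ each time):
Eventually get 2!/(3e^x) → 0

Answer: 0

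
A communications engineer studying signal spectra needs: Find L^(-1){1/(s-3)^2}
L^(-1){1/(s-a)^n}=t^(n-1)·e^(at)/(n-1)!
Here a=3, n=2: t^1·e^(3t)/1

Answer: t·e^(3t)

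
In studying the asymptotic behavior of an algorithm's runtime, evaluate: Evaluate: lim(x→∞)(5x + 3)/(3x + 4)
Divide numerator and denominator by x:
lim (5 + 3/x)/(3 + 4/x)=5/3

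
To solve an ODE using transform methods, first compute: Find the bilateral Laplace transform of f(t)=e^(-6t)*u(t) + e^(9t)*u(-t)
For e^(-6t)*u(t): L = 1/(s+6), Re(s) > -6
For e^(9t)*u(-t): L = -1/(s-9), Re(s) < 9
Combined: F(s) = 1/(s+6)-1/(s-9), -6 < Re(s) < 9

Answer: 1/(s+6)-1/(s-9), ROC: -6 < Re(s) < 9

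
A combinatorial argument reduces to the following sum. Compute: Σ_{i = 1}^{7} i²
Using formula: Σ i^2=n(n+1)(2n+1)/6=7·8·15/6=140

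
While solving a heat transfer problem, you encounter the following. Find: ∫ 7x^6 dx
Using power rule: ∫ 7x^6 dx=7/7 x^7+C=x^7+C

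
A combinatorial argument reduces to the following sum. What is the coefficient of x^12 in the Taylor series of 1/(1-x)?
1/(1-x)=Σ x^n for |x|<1
All coefficients are 1

Answer: 1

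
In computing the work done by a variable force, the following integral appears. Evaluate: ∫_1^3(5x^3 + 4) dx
Step 1: Find antiderivative F(x)=(5/4)x^4 + 4x
Step 2: F(3) - F(1)=453/4 - (21/4)=108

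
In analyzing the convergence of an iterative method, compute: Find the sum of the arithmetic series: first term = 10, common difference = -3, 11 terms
Last term: a_n = 10+(11-1)·-3 = -20
Sum = n(a_1+a_n)/2 = 11(10+(-20))/2 = -55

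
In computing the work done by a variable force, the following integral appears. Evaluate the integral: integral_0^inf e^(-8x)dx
integral_0^inf e^(-8x) dx=[-1/8*e^(-8x)]_0^inf
=0 - (-1/8)=1/8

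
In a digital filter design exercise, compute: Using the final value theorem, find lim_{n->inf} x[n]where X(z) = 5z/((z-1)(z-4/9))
Final value theorem: lim x[n] = lim_{z->1} (z-1) * X(z)
(z-1) * X(z) = 5z/(z-4/9)
As z->1: 5/(1-4/9) = 5/(5/9) = 9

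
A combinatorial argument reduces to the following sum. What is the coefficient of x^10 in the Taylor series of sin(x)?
sin(x) has only odd powers. Coefficient of x^10=0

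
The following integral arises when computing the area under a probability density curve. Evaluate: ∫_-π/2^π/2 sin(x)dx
Antiderivative: -cos(x)
Evaluate at bounds: [-cos(1·π/2)/1] - [-cos(1·-π/2)/1]
=(-(0) + (0))/1=0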